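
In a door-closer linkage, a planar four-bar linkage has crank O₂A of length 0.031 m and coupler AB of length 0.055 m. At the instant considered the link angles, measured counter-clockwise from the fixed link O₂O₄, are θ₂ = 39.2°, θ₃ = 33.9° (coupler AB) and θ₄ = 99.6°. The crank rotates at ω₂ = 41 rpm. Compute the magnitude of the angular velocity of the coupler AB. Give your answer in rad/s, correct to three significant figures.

ω₂ = 4.294 rad/s (from 41 rpm).
Differentiating the loop-closure r₂e^{iθ₂}+r₃e^{iθ₃}=r₁+r₄e^{iθ₄} gives r₂ω₂e^{iθ₂}+r₃ω₃e^{iθ₃}=r₄ω₄e^{iθ₄}.
Eliminating the other unknown: ω₃ = r₂ω₂ sin(θ₄−θ₂) / [r₃ sin(θ₃−θ₄)].
Numerator sine = +0.86949; denominator sine = -0.91140.
Result = 0.031·4.294·(+0.86949) / (0.055·(-0.91140)) = -2.3087 rad/s; magnitude 2.3087 rad/s.

2.31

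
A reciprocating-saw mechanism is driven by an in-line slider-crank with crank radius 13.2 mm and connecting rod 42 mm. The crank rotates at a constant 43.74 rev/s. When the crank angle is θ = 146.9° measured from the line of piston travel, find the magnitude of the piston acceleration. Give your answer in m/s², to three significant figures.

700

ω = 2π·43.7 = 274.8 rad/s
x(θ) = r cosθ + √(L² − r² sin²θ); with ω constant, a = ω²·d²x/dθ².
d²x/dθ² = −r cosθ − r²(cos2θ)/√u − r⁴ sin²2θ/(4u^{3/2}),  u = L² − r² sin²θ = 0.00171204 m².
Substituting r = 0.0132 m, L = 0.042 m, θ = 146.9°: d²x/dθ² = +0.0092688 m.
a = ω²·d²x/dθ² = (274.8)²·(+0.0092688) = +700.07 m/s²;  |a| = 700.07 m/s².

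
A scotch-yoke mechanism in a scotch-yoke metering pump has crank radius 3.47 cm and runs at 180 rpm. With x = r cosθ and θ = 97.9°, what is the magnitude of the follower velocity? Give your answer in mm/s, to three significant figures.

648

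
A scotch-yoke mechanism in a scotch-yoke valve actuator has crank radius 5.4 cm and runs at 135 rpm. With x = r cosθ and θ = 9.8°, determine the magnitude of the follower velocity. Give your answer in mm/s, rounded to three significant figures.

ω = 14.14 rad/s (from 135 rpm).
x = r cosθ ⇒ ẋ = −rω sinθ.
|v| = rω|sinθ| = 0.054·14.14·|sin 9.8°| = 0.12994 m/s = 129.94 mm/s.

130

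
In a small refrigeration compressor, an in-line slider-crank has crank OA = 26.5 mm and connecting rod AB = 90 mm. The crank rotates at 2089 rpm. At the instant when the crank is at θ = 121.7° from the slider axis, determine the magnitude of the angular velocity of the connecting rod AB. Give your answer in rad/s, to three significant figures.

35.0

ω = 218.8 rad/s (converted from 2089 rpm).
The rod makes angle φ with the slider axis where L sinφ = r sinθ; differentiating, L cosφ·φ̇ = r ω cosθ.
L cosφ = √(L² − r² sin²θ) = 0.08713 m.
|ω_rod| = r ω |cosθ| / √(L² − r² sin²θ) = 0.0265·218.8·0.52547/0.08713 = 34.962 rad/s.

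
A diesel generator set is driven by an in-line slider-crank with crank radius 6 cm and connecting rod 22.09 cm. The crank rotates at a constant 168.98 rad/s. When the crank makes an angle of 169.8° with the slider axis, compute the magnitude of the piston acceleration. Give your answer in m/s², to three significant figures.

ω = 169 rad/s
x(θ) = r cosθ + √(L² − r² sin²θ); with ω constant, a = ω²·d²x/dθ².
d²x/dθ² = −r cosθ − r²(cos2θ)/√u − r⁴ sin²2θ/(4u^{3/2}),  u = L² − r² sin²θ = 0.0486839 m².
Substituting r = 0.06 m, L = 0.2209 m, θ = 169.8°: d²x/dθ² = +0.043723 m.
a = ω²·d²x/dθ² = (169)²·(+0.043723) = +1248.5 m/s²;  |a| = 1248.5 m/s².

1250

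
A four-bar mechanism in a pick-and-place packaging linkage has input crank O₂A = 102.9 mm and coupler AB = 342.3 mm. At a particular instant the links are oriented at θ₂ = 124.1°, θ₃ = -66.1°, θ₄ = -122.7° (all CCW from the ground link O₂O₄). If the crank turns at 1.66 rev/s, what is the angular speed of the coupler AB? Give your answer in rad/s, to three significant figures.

ω₂ = 10.43 rad/s (from 1.66 rev/s).
Differentiating the loop-closure r₂e^{iθ₂}+r₃e^{iθ₃}=r₁+r₄e^{iθ₄} gives r₂ω₂e^{iθ₂}+r₃ω₃e^{iθ₃}=r₄ω₄e^{iθ₄}.
Eliminating the other unknown: ω₃ = r₂ω₂ sin(θ₄−θ₂) / [r₃ sin(θ₃−θ₄)].
Numerator sine = +0.91914; denominator sine = +0.83485.
Result = 0.1029·10.43·(+0.91914) / (0.3423·(+0.83485)) = +3.452 rad/s; magnitude 3.452 rad/s.

3.45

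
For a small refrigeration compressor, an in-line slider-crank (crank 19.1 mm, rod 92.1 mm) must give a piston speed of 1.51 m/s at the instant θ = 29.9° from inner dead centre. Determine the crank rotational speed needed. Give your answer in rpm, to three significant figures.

1280

For an in-line slider-crank, |v_piston| = rω|sinθ|·[1 + r cosθ/√(L² − r² sin²θ)].
With r = 0.0191 m, L = 0.0921 m, θ = 29.9°: the bracketed kinematic factor |dx/dθ| = 0.011242 m.
ω = v/|dx/dθ| = 1.51/0.011242 = 134.32 rad/s.
N = 60ω/(2π) = 1282.6 rpm.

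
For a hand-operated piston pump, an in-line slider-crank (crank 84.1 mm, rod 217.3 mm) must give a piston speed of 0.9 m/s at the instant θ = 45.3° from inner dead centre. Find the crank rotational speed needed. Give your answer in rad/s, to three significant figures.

For an in-line slider-crank, |v_piston| = rω|sinθ|·[1 + r cosθ/√(L² − r² sin²θ)].
With r = 0.0841 m, L = 0.2173 m, θ = 45.3°: the bracketed kinematic factor |dx/dθ| = 0.076705 m.
ω = v/|dx/dθ| = 0.9/0.076705 = 11.733 rad/s.

11.7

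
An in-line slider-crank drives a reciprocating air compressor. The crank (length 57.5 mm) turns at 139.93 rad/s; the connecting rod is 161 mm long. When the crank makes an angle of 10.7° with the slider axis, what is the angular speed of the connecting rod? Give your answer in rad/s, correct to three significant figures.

49.2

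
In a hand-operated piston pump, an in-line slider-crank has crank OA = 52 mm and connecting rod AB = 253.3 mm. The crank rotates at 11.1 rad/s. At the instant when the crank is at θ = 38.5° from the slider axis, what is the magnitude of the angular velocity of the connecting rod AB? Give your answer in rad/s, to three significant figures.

ω = 11.1 rad/s
The rod makes angle φ with the slider axis where L sinφ = r sinθ; differentiating, L cosφ·φ̇ = r ω cosθ.
L cosφ = √(L² − r² sin²θ) = 0.25122 m.
|ω_rod| = r ω |cosθ| / √(L² − r² sin²θ) = 0.052·11.1·0.78261/0.25122 = 1.7981 rad/s.

1.80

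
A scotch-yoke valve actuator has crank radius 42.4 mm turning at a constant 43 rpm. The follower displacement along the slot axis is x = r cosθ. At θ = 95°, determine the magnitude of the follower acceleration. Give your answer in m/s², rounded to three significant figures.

0.0749

ω = 4.503 rad/s (from 43 rpm).
x = r cosθ ⇒ ẍ = −rω² cosθ (ω constant).
|a| = rω²|cosθ| = 0.0424·(4.503)²·|cos 95°| = 0.07493 m/s².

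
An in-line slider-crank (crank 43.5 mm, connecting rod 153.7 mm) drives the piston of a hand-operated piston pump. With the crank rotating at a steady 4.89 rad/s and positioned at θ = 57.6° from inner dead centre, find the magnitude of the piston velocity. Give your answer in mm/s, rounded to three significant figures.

ω = 4.89 rad/s
For an in-line slider-crank, x = r cosθ + √(L² − r² sin²θ), so v = −rω sinθ·[1 + r cosθ/√(L² − r² sin²θ)].
With r = 0.0435 m, L = 0.1537 m, θ = 57.6°: √(L² − r² sin²θ) = 0.14925 m.
v = −0.0435·4.89·0.84433·[1 + 0.0435·0.53583/0.14925] = -0.20765 m/s.
|v| = 0.20765 m/s = 207.65 mm/s.

208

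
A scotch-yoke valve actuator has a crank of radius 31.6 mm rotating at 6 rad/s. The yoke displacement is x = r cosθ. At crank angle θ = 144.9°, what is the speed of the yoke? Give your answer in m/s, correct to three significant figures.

0.109

ω = 6 rad/s
x = r cosθ ⇒ ẋ = −rω sinθ.
|v| = rω|sinθ| = 0.0316·6·|sin 144.9°| = 0.10902 m/s.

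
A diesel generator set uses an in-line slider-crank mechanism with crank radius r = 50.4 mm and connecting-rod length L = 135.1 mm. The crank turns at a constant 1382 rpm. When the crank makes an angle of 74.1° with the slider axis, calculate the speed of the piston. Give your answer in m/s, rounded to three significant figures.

7.78

ω = 2π·1382/60 = 144.7 rad/s
For an in-line slider-crank, x = r cosθ + √(L² − r² sin²θ), so v = −rω sinθ·[1 + r cosθ/√(L² − r² sin²θ)].
With r = 0.0504 m, L = 0.1351 m, θ = 74.1°: √(L² − r² sin²θ) = 0.12611 m.
v = −0.0504·144.7·0.96174·[1 + 0.0504·0.27396/0.12611] = -7.783 m/s.
|v| = 7.783 m/s.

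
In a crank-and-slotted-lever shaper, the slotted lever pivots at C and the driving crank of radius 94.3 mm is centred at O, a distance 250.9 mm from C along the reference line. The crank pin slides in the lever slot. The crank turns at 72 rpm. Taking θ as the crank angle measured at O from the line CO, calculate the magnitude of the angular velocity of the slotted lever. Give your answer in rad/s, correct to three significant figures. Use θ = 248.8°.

0.0464

ω = 7.54 rad/s (from 72 rpm).
Crank pin A relative to C: A = (d + r cosθ, r sinθ); lever angle φ = atan2(r sinθ, d + r cosθ).
Differentiating tanφ: φ̇ = rω(d cosθ + r)/(d² + r² + 2dr cosθ).
d² + r² + 2dr cosθ = |CA|² = 0.0547313 m²;  d cosθ + r = +0.0035684 m.
|ω_lever| = |0.0943·7.54·+0.0035684| / 0.0547313 = 0.046356 rad/s.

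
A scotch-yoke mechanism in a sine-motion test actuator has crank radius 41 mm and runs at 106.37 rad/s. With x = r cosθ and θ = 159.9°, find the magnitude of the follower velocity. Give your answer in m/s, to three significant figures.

1.50

ω = 106.4 rad/s
x = r cosθ ⇒ ẋ = −rω sinθ.
|v| = rω|sinθ| = 0.041·106.4·|sin 159.9°| = 1.4988 m/s.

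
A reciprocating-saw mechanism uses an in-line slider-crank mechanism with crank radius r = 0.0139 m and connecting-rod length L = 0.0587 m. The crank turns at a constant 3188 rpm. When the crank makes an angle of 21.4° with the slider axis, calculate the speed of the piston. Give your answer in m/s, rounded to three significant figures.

ω = 2π·3188/60 = 333.8 rad/s
For an in-line slider-crank, x = r cosθ + √(L² − r² sin²θ), so v = −rω sinθ·[1 + r cosθ/√(L² − r² sin²θ)].
With r = 0.0139 m, L = 0.0587 m, θ = 21.4°: √(L² − r² sin²θ) = 0.05848 m.
v = −0.0139·333.8·0.36488·[1 + 0.0139·0.93106/0.05848] = -2.0679 m/s.
|v| = 2.0679 m/s.

2.07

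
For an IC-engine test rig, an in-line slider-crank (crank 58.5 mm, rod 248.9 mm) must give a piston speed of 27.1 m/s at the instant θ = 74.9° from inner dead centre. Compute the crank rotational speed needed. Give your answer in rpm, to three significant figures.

4310

For an in-line slider-crank, |v_piston| = rω|sinθ|·[1 + r cosθ/√(L² − r² sin²θ)].
With r = 0.0585 m, L = 0.2489 m, θ = 74.9°: the bracketed kinematic factor |dx/dθ| = 0.060031 m.
ω = v/|dx/dθ| = 27.1/0.060031 = 451.43 rad/s.
N = 60ω/(2π) = 4310.9 rpm.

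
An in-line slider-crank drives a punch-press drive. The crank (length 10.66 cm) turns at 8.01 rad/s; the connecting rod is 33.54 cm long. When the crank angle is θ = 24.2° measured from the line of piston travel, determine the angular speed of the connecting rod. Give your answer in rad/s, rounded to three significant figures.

2.34

ω = 8.01 rad/s
The rod makes angle φ with the slider axis where L sinφ = r sinθ; differentiating, L cosφ·φ̇ = r ω cosθ.
L cosφ = √(L² − r² sin²θ) = 0.33254 m.
|ω_rod| = r ω |cosθ| / √(L² − r² sin²θ) = 0.1066·8.01·0.91212/0.33254 = 2.3421 rad/s.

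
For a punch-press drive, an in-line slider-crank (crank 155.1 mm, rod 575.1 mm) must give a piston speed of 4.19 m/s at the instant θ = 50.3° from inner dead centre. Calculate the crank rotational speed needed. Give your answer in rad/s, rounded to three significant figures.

29.9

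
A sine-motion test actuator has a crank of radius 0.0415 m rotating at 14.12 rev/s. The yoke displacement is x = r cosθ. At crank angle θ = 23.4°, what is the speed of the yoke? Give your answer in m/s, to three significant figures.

ω = 88.72 rad/s (from 14.12 rev/s).
x = r cosθ ⇒ ẋ = −rω sinθ.
|v| = rω|sinθ| = 0.0415·88.72·|sin 23.4°| = 1.4622 m/s.

1.46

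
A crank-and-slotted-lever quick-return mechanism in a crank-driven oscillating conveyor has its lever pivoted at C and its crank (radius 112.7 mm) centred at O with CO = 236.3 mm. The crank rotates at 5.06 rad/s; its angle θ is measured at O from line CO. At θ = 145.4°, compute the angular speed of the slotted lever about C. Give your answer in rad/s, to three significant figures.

1.89

ω = 5.06 rad/s
Crank pin A relative to C: A = (d + r cosθ, r sinθ); lever angle φ = atan2(r sinθ, d + r cosθ).
Differentiating tanφ: φ̇ = rω(d cosθ + r)/(d² + r² + 2dr cosθ).
d² + r² + 2dr cosθ = |CA|² = 0.0246971 m²;  d cosθ + r = -0.081807 m.
|ω_lever| = |0.1127·5.06·-0.081807| / 0.0246971 = 1.8889 rad/s.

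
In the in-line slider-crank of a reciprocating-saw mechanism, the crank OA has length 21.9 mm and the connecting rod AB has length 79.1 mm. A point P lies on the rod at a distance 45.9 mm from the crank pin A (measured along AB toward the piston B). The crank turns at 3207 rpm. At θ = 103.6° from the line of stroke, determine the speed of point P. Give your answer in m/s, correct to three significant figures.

6.91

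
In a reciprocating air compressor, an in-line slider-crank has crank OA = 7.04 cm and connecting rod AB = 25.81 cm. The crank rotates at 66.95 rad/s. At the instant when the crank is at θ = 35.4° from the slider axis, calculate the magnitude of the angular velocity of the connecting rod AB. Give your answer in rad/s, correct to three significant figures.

ω = 66.95 rad/s
The rod makes angle φ with the slider axis where L sinφ = r sinθ; differentiating, L cosφ·φ̇ = r ω cosθ.
L cosφ = √(L² − r² sin²θ) = 0.25486 m.
|ω_rod| = r ω |cosθ| / √(L² − r² sin²θ) = 0.0704·66.95·0.81513/0.25486 = 15.075 rad/s.

15.1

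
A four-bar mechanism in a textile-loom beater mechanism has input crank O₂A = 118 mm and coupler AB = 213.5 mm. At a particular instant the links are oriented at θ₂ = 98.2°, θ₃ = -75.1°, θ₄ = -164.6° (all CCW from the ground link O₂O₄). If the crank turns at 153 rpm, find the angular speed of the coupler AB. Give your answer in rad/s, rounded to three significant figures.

ω₂ = 16.02 rad/s (from 153 rpm).
Differentiating the loop-closure r₂e^{iθ₂}+r₃e^{iθ₃}=r₁+r₄e^{iθ₄} gives r₂ω₂e^{iθ₂}+r₃ω₃e^{iθ₃}=r₄ω₄e^{iθ₄}.
Eliminating the other unknown: ω₃ = r₂ω₂ sin(θ₄−θ₂) / [r₃ sin(θ₃−θ₄)].
Numerator sine = +0.99211; denominator sine = +0.99996.
Result = 0.118·16.02·(+0.99211) / (0.2135·(+0.99996)) = +8.7858 rad/s; magnitude 8.7858 rad/s.

8.79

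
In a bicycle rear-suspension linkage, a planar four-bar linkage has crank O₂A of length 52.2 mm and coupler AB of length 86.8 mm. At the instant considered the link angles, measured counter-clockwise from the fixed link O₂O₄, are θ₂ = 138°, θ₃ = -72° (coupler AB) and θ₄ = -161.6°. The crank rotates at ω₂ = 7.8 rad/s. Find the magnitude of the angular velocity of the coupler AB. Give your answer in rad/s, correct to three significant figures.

4.08

ω₂ = 7.8 rad/s
Differentiating the loop-closure r₂e^{iθ₂}+r₃e^{iθ₃}=r₁+r₄e^{iθ₄} gives r₂ω₂e^{iθ₂}+r₃ω₃e^{iθ₃}=r₄ω₄e^{iθ₄}.
Eliminating the other unknown: ω₃ = r₂ω₂ sin(θ₄−θ₂) / [r₃ sin(θ₃−θ₄)].
Numerator sine = +0.86949; denominator sine = +0.99998.
Result = 0.0522·7.8·(+0.86949) / (0.0868·(+0.99998)) = +4.0787 rad/s; magnitude 4.0787 rad/s.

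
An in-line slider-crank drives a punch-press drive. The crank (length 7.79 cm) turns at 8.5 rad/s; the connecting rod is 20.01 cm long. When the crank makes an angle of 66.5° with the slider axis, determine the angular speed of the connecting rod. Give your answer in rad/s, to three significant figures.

1.41

ω = 8.5 rad/s
The rod makes angle φ with the slider axis where L sinφ = r sinθ; differentiating, L cosφ·φ̇ = r ω cosθ.
L cosφ = √(L² − r² sin²θ) = 0.18691 m.
|ω_rod| = r ω |cosθ| / √(L² − r² sin²θ) = 0.0779·8.5·0.39875/0.18691 = 1.4126 rad/s.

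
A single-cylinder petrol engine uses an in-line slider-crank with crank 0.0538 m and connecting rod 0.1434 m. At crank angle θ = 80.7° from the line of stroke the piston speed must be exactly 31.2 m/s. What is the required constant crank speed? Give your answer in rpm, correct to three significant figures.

5270

For an in-line slider-crank, |v_piston| = rω|sinθ|·[1 + r cosθ/√(L² − r² sin²θ)].
With r = 0.0538 m, L = 0.1434 m, θ = 80.7°: the bracketed kinematic factor |dx/dθ| = 0.056558 m.
ω = v/|dx/dθ| = 31.2/0.056558 = 551.65 rad/s.
N = 60ω/(2π) = 5267.8 rpm.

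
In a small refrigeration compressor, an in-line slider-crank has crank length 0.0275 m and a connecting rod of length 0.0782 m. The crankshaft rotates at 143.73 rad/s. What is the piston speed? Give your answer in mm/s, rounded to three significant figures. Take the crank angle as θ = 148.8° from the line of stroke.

ω = 143.7 rad/s
For an in-line slider-crank, x = r cosθ + √(L² − r² sin²θ), so v = −rω sinθ·[1 + r cosθ/√(L² − r² sin²θ)].
With r = 0.0275 m, L = 0.0782 m, θ = 148.8°: √(L² − r² sin²θ) = 0.076891 m.
v = −0.0275·143.7·0.51803·[1 + 0.0275·-0.85536/0.076891] = -1.4212 m/s.
|v| = 1.4212 m/s = 1421.2 mm/s.

1420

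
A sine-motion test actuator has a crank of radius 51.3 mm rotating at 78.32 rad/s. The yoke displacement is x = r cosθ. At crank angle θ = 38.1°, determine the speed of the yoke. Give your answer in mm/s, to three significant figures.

2480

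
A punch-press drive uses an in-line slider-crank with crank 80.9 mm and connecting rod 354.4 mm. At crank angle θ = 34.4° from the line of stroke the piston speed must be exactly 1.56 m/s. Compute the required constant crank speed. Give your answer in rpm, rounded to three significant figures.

274

For an in-line slider-crank, |v_piston| = rω|sinθ|·[1 + r cosθ/√(L² − r² sin²θ)].
With r = 0.0809 m, L = 0.3544 m, θ = 34.4°: the bracketed kinematic factor |dx/dθ| = 0.054387 m.
ω = v/|dx/dθ| = 1.56/0.054387 = 28.683 rad/s.
N = 60ω/(2π) = 273.91 rpm.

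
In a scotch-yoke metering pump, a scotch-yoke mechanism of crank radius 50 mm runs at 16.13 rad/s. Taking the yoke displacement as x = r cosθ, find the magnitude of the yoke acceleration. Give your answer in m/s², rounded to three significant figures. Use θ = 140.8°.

ω = 16.13 rad/s
x = r cosθ ⇒ ẍ = −rω² cosθ (ω constant).
|a| = rω²|cosθ| = 0.05·(16.13)²·|cos 140.8°| = 10.081 m/s².

10.1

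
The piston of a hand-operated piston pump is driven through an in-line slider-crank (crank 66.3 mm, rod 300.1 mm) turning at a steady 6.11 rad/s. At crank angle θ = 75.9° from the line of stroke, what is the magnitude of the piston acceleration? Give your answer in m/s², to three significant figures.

ω = 6.11 rad/s
x(θ) = r cosθ + √(L² − r² sin²θ); with ω constant, a = ω²·d²x/dθ².
d²x/dθ² = −r cosθ − r²(cos2θ)/√u − r⁴ sin²2θ/(4u^{3/2}),  u = L² − r² sin²θ = 0.0859252 m².
Substituting r = 0.0663 m, L = 0.3001 m, θ = 75.9°: d²x/dθ² = -0.0029787 m.
a = ω²·d²x/dθ² = (6.11)²·(-0.0029787) = -0.1112 m/s²;  |a| = 0.1112 m/s².

0.111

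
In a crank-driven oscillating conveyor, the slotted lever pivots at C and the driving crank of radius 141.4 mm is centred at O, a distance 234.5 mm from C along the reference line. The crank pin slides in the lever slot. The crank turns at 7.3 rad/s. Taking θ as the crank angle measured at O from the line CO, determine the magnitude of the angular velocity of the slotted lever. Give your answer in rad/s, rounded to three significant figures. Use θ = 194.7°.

ω = 7.3 rad/s
Crank pin A relative to C: A = (d + r cosθ, r sinθ); lever angle φ = atan2(r sinθ, d + r cosθ).
Differentiating tanφ: φ̇ = rω(d cosθ + r)/(d² + r² + 2dr cosθ).
d² + r² + 2dr cosθ = |CA|² = 0.0108383 m²;  d cosθ + r = -0.085424 m.
|ω_lever| = |0.1414·7.3·-0.085424| / 0.0108383 = 8.1357 rad/s.

8.14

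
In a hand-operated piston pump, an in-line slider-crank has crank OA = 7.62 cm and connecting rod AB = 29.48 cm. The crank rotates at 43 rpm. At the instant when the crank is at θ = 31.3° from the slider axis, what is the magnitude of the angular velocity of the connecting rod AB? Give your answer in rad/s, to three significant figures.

1.00

ω = 4.503 rad/s (converted from 43 rpm).
The rod makes angle φ with the slider axis where L sinφ = r sinθ; differentiating, L cosφ·φ̇ = r ω cosθ.
L cosφ = √(L² − r² sin²θ) = 0.29213 m.
|ω_rod| = r ω |cosθ| / √(L² − r² sin²θ) = 0.0762·4.503·0.85446/0.29213 = 1.0036 rad/s.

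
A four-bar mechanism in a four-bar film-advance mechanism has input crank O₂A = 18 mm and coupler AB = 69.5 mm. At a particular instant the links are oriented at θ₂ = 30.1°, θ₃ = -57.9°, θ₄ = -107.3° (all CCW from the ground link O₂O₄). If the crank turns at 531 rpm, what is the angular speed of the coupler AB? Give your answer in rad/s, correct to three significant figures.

12.8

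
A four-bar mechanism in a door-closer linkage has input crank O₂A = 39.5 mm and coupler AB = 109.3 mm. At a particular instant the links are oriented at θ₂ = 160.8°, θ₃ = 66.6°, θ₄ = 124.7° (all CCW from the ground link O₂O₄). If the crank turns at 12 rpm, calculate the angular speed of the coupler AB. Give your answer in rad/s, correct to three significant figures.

ω₂ = 1.257 rad/s (from 12 rpm).
Differentiating the loop-closure r₂e^{iθ₂}+r₃e^{iθ₃}=r₁+r₄e^{iθ₄} gives r₂ω₂e^{iθ₂}+r₃ω₃e^{iθ₃}=r₄ω₄e^{iθ₄}.
Eliminating the other unknown: ω₃ = r₂ω₂ sin(θ₄−θ₂) / [r₃ sin(θ₃−θ₄)].
Numerator sine = -0.58920; denominator sine = -0.84897.
Result = 0.0395·1.257·(-0.58920) / (0.1093·(-0.84897)) = +0.31518 rad/s; magnitude 0.31518 rad/s.

0.315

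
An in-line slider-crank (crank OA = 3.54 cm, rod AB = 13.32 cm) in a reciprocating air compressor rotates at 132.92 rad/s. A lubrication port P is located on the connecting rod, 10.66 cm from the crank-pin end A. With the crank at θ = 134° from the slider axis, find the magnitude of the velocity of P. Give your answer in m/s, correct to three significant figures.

ω = 132.9 rad/s.  Crank-pin speed |V_A| = rω = 4.7054 m/s, perpendicular to OA.
Rod angle: sinφ = −(r/L) sinθ ⇒ φ = -11.021°; ω_rod = −rω cosθ/√(L²−r²sin²θ) = +25 rad/s.
V_P = V_A + ω_rod × AP, with AP = 0.1066 m along the rod.
Components: V_Px = −rω sinθ − a·ω_rod·sinφ = -2.8753 m/s;  V_Py = rω cosθ + a·ω_rod·cosφ = -0.65274 m/s.
|V_P| = √(V_Px² + V_Py²) = 2.9484 m/s.

2.95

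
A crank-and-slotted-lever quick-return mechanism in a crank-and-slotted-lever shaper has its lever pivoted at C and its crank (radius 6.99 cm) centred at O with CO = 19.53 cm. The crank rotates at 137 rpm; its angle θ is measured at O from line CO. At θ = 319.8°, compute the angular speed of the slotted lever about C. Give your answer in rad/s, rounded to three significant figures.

3.44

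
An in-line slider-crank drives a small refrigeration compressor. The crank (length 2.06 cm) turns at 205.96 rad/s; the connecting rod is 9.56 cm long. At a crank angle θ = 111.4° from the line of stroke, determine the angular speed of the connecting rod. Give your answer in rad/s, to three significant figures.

ω = 206 rad/s
The rod makes angle φ with the slider axis where L sinφ = r sinθ; differentiating, L cosφ·φ̇ = r ω cosθ.
L cosφ = √(L² − r² sin²θ) = 0.093656 m.
|ω_rod| = r ω |cosθ| / √(L² − r² sin²θ) = 0.0206·206·0.36488/0.093656 = 16.529 rad/s.

16.5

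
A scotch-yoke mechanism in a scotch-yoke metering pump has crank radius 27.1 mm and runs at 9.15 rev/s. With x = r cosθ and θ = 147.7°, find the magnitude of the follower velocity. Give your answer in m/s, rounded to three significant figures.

0.833

ω = 57.49 rad/s (from 9.15 rev/s).
x = r cosθ ⇒ ẋ = −rω sinθ.
|v| = rω|sinθ| = 0.0271·57.49·|sin 147.7°| = 0.83253 m/s.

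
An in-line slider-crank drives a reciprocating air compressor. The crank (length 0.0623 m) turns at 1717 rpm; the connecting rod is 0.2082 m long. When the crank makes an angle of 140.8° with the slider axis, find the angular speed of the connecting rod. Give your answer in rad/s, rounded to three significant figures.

ω = 179.8 rad/s (converted from 1717 rpm).
The rod makes angle φ with the slider axis where L sinφ = r sinθ; differentiating, L cosφ·φ̇ = r ω cosθ.
L cosφ = √(L² − r² sin²θ) = 0.20444 m.
|ω_rod| = r ω |cosθ| / √(L² − r² sin²θ) = 0.0623·179.8·0.77494/0.20444 = 42.461 rad/s.

42.5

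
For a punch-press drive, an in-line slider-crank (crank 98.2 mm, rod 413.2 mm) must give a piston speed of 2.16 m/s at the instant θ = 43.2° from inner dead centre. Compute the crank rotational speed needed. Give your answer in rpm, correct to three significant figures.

261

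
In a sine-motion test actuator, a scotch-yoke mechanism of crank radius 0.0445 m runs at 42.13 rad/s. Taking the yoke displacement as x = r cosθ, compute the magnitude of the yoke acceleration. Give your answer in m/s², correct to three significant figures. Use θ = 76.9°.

ω = 42.13 rad/s
x = r cosθ ⇒ ẍ = −rω² cosθ (ω constant).
|a| = rω²|cosθ| = 0.0445·(42.13)²·|cos 76.9°| = 17.902 m/s².

17.9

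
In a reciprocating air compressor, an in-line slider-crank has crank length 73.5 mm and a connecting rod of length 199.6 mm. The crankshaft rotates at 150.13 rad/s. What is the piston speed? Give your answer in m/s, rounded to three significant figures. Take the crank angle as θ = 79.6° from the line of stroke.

ω = 150.1 rad/s
For an in-line slider-crank, x = r cosθ + √(L² − r² sin²θ), so v = −rω sinθ·[1 + r cosθ/√(L² − r² sin²θ)].
With r = 0.0735 m, L = 0.1996 m, θ = 79.6°: √(L² − r² sin²θ) = 0.18605 m.
v = −0.0735·150.1·0.98357·[1 + 0.0735·0.18052/0.18605] = -11.627 m/s.
|v| = 11.627 m/s.

11.6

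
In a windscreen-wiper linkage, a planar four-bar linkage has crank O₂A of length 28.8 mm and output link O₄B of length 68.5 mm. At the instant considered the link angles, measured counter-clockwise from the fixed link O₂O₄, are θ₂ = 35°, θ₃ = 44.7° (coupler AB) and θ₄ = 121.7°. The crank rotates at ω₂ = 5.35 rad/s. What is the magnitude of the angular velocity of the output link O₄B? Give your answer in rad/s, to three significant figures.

ω₂ = 5.35 rad/s
Differentiating the loop-closure r₂e^{iθ₂}+r₃e^{iθ₃}=r₁+r₄e^{iθ₄} gives r₂ω₂e^{iθ₂}+r₃ω₃e^{iθ₃}=r₄ω₄e^{iθ₄}.
Eliminating the other unknown: ω₄ = r₂ω₂ sin(θ₂−θ₃) / [r₄ sin(θ₄−θ₃)].
Numerator sine = -0.16849; denominator sine = +0.97437.
Result = 0.0288·5.35·(-0.16849) / (0.0685·(+0.97437)) = -0.38896 rad/s; magnitude 0.38896 rad/s.

0.389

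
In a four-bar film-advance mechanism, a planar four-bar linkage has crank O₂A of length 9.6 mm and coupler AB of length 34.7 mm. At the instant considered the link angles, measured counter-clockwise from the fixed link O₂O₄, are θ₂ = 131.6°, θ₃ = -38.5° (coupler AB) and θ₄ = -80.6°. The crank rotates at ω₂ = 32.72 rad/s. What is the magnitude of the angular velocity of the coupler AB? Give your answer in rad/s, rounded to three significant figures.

ω₂ = 32.72 rad/s
Differentiating the loop-closure r₂e^{iθ₂}+r₃e^{iθ₃}=r₁+r₄e^{iθ₄} gives r₂ω₂e^{iθ₂}+r₃ω₃e^{iθ₃}=r₄ω₄e^{iθ₄}.
Eliminating the other unknown: ω₃ = r₂ω₂ sin(θ₄−θ₂) / [r₃ sin(θ₃−θ₄)].
Numerator sine = +0.53288; denominator sine = +0.67043.
Result = 0.0096·32.72·(+0.53288) / (0.0347·(+0.67043)) = +7.195 rad/s; magnitude 7.195 rad/s.

7.19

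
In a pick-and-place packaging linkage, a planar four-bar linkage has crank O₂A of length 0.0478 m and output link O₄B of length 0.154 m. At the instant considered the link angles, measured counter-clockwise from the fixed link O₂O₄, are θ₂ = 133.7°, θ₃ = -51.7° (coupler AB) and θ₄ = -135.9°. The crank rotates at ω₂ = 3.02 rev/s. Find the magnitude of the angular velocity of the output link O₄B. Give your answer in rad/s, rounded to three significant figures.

ω₂ = 18.98 rad/s (from 3.02 rev/s).
Differentiating the loop-closure r₂e^{iθ₂}+r₃e^{iθ₃}=r₁+r₄e^{iθ₄} gives r₂ω₂e^{iθ₂}+r₃ω₃e^{iθ₃}=r₄ω₄e^{iθ₄}.
Eliminating the other unknown: ω₄ = r₂ω₂ sin(θ₂−θ₃) / [r₄ sin(θ₄−θ₃)].
Numerator sine = -0.09411; denominator sine = -0.99488.
Result = 0.0478·18.98·(-0.09411) / (0.154·(-0.99488)) = +0.55712 rad/s; magnitude 0.55712 rad/s.

0.557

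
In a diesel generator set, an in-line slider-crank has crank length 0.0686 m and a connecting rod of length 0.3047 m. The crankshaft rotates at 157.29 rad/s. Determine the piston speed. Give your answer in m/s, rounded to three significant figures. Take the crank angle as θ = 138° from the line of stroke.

6.00

ω = 157.3 rad/s
For an in-line slider-crank, x = r cosθ + √(L² − r² sin²θ), so v = −rω sinθ·[1 + r cosθ/√(L² − r² sin²θ)].
With r = 0.0686 m, L = 0.3047 m, θ = 138°: √(L² − r² sin²θ) = 0.30122 m.
v = −0.0686·157.3·0.66913·[1 + 0.0686·-0.74314/0.30122] = -5.9981 m/s.
|v| = 5.9981 m/s.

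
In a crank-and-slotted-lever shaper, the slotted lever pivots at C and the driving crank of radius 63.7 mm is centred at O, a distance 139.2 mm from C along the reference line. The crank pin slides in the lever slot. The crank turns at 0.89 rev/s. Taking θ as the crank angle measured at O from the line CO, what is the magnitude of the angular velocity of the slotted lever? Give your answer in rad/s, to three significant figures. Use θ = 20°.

ω = 5.592 rad/s (from 0.89 rev/s).
Crank pin A relative to C: A = (d + r cosθ, r sinθ); lever angle φ = atan2(r sinθ, d + r cosθ).
Differentiating tanφ: φ̇ = rω(d cosθ + r)/(d² + r² + 2dr cosθ).
d² + r² + 2dr cosθ = |CA|² = 0.0400989 m²;  d cosθ + r = +0.19451 m.
|ω_lever| = |0.0637·5.592·+0.19451| / 0.0400989 = 1.7279 rad/s.

1.73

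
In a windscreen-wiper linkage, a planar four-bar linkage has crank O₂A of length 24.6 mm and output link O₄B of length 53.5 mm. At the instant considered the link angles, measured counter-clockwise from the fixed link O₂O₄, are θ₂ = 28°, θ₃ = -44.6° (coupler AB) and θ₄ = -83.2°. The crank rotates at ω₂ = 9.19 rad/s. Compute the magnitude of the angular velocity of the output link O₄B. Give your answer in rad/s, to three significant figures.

ω₂ = 9.19 rad/s
Differentiating the loop-closure r₂e^{iθ₂}+r₃e^{iθ₃}=r₁+r₄e^{iθ₄} gives r₂ω₂e^{iθ₂}+r₃ω₃e^{iθ₃}=r₄ω₄e^{iθ₄}.
Eliminating the other unknown: ω₄ = r₂ω₂ sin(θ₂−θ₃) / [r₄ sin(θ₄−θ₃)].
Numerator sine = +0.95424; denominator sine = -0.62388.
Result = 0.0246·9.19·(+0.95424) / (0.0535·(-0.62388)) = -6.4633 rad/s; magnitude 6.4633 rad/s.

6.46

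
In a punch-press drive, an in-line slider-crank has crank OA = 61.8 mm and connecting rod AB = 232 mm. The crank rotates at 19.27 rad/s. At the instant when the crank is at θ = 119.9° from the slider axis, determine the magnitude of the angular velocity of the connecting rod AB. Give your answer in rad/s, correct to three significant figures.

ω = 19.27 rad/s
The rod makes angle φ with the slider axis where L sinφ = r sinθ; differentiating, L cosφ·φ̇ = r ω cosθ.
L cosφ = √(L² − r² sin²θ) = 0.22573 m.
|ω_rod| = r ω |cosθ| / √(L² − r² sin²θ) = 0.0618·19.27·0.49849/0.22573 = 2.6299 rad/s.

2.63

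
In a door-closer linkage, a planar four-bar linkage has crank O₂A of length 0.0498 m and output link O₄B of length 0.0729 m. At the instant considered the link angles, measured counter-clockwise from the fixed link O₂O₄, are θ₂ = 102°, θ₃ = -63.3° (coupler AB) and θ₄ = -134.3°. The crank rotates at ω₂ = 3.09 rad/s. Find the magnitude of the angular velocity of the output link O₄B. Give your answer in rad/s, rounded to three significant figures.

0.567

ω₂ = 3.09 rad/s
Differentiating the loop-closure r₂e^{iθ₂}+r₃e^{iθ₃}=r₁+r₄e^{iθ₄} gives r₂ω₂e^{iθ₂}+r₃ω₃e^{iθ₃}=r₄ω₄e^{iθ₄}.
Eliminating the other unknown: ω₄ = r₂ω₂ sin(θ₂−θ₃) / [r₄ sin(θ₄−θ₃)].
Numerator sine = +0.25376; denominator sine = -0.94552.
Result = 0.0498·3.09·(+0.25376) / (0.0729·(-0.94552)) = -0.56651 rad/s; magnitude 0.56651 rad/s.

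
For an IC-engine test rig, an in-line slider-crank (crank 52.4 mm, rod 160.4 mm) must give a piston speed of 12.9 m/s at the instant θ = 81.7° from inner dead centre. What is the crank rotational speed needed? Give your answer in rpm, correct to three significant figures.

2260

For an in-line slider-crank, |v_piston| = rω|sinθ|·[1 + r cosθ/√(L² − r² sin²θ)].
With r = 0.0524 m, L = 0.1604 m, θ = 81.7°: the bracketed kinematic factor |dx/dθ| = 0.054435 m.
ω = v/|dx/dθ| = 12.9/0.054435 = 236.98 rad/s.
N = 60ω/(2π) = 2263 rpm.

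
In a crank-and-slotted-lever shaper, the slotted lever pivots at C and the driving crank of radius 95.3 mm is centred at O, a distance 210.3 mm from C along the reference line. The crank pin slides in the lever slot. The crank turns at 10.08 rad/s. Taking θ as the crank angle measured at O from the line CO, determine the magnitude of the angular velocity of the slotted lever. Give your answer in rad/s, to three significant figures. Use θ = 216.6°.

ω = 10.08 rad/s
Crank pin A relative to C: A = (d + r cosθ, r sinθ); lever angle φ = atan2(r sinθ, d + r cosθ).
Differentiating tanφ: φ̇ = rω(d cosθ + r)/(d² + r² + 2dr cosθ).
d² + r² + 2dr cosθ = |CA|² = 0.0211287 m²;  d cosθ + r = -0.073533 m.
|ω_lever| = |0.0953·10.08·-0.073533| / 0.0211287 = 3.3432 rad/s.

3.34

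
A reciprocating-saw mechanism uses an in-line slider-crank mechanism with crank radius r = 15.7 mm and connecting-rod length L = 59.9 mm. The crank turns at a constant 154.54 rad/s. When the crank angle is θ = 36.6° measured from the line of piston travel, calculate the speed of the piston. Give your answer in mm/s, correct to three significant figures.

1750

ω = 154.5 rad/s
For an in-line slider-crank, x = r cosθ + √(L² − r² sin²θ), so v = −rω sinθ·[1 + r cosθ/√(L² − r² sin²θ)].
With r = 0.0157 m, L = 0.0599 m, θ = 36.6°: √(L² − r² sin²θ) = 0.059164 m.
v = −0.0157·154.5·0.59622·[1 + 0.0157·0.80282/0.059164] = -1.7548 m/s.
|v| = 1.7548 m/s = 1754.8 mm/s.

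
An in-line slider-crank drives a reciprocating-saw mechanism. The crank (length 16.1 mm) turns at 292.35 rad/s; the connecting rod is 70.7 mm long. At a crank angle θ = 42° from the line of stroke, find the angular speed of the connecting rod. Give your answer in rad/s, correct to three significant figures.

50.1

ω = 292.4 rad/s
The rod makes angle φ with the slider axis where L sinφ = r sinθ; differentiating, L cosφ·φ̇ = r ω cosθ.
L cosφ = √(L² − r² sin²θ) = 0.069874 m.
|ω_rod| = r ω |cosθ| / √(L² − r² sin²θ) = 0.0161·292.4·0.74314/0.069874 = 50.059 rad/s.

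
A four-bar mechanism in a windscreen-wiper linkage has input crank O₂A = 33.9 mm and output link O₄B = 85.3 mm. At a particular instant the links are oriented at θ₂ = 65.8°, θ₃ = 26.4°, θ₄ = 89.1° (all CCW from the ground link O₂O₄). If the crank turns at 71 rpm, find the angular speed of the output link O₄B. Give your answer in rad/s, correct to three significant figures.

2.11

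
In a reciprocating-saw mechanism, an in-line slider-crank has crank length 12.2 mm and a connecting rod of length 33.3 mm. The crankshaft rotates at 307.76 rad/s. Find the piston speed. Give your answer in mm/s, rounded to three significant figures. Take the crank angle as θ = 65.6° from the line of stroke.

3970

ω = 307.8 rad/s
For an in-line slider-crank, x = r cosθ + √(L² − r² sin²θ), so v = −rω sinθ·[1 + r cosθ/√(L² − r² sin²θ)].
With r = 0.0122 m, L = 0.0333 m, θ = 65.6°: √(L² − r² sin²θ) = 0.031392 m.
v = −0.0122·307.8·0.91068·[1 + 0.0122·0.41310/0.031392] = -3.9683 m/s.
|v| = 3.9683 m/s = 3968.3 mm/s.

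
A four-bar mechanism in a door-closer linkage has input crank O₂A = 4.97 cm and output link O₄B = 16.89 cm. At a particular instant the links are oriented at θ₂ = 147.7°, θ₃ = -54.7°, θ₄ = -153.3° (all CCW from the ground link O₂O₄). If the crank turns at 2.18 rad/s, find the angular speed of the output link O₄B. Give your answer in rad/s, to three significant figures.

0.247

ω₂ = 2.18 rad/s
Differentiating the loop-closure r₂e^{iθ₂}+r₃e^{iθ₃}=r₁+r₄e^{iθ₄} gives r₂ω₂e^{iθ₂}+r₃ω₃e^{iθ₃}=r₄ω₄e^{iθ₄}.
Eliminating the other unknown: ω₄ = r₂ω₂ sin(θ₂−θ₃) / [r₄ sin(θ₄−θ₃)].
Numerator sine = -0.38107; denominator sine = -0.98876.
Result = 0.0497·2.18·(-0.38107) / (0.1689·(-0.98876)) = +0.24723 rad/s; magnitude 0.24723 rad/s.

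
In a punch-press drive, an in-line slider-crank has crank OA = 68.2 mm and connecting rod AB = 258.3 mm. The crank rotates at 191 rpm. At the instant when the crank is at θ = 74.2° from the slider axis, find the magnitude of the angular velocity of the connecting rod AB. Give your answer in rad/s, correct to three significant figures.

1.49

ω = 20 rad/s (converted from 191 rpm).
The rod makes angle φ with the slider axis where L sinφ = r sinθ; differentiating, L cosφ·φ̇ = r ω cosθ.
L cosφ = √(L² − r² sin²θ) = 0.24982 m.
|ω_rod| = r ω |cosθ| / √(L² − r² sin²θ) = 0.0682·20·0.27228/0.24982 = 1.4867 rad/s.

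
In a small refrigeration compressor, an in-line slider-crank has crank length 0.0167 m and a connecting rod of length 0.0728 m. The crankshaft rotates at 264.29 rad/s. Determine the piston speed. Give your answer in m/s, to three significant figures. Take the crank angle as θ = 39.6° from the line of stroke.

3.32

ω = 264.3 rad/s
For an in-line slider-crank, x = r cosθ + √(L² − r² sin²θ), so v = −rω sinθ·[1 + r cosθ/√(L² − r² sin²θ)].
With r = 0.0167 m, L = 0.0728 m, θ = 39.6°: √(L² − r² sin²θ) = 0.072018 m.
v = −0.0167·264.3·0.63742·[1 + 0.0167·0.77051/0.072018] = -3.316 m/s.
|v| = 3.316 m/s.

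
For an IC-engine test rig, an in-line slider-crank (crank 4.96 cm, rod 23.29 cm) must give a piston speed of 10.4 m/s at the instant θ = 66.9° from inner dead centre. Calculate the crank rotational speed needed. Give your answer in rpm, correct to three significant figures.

For an in-line slider-crank, |v_piston| = rω|sinθ|·[1 + r cosθ/√(L² − r² sin²θ)].
With r = 0.0496 m, L = 0.2329 m, θ = 66.9°: the bracketed kinematic factor |dx/dθ| = 0.04951 m.
ω = v/|dx/dθ| = 10.4/0.04951 = 210.06 rad/s.
N = 60ω/(2π) = 2005.9 rpm.

2010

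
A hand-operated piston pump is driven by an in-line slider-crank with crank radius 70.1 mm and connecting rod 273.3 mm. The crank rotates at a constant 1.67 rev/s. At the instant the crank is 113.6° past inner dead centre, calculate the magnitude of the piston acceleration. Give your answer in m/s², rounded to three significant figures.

4.45

ω = 2π·1.67 = 10.49 rad/s
x(θ) = r cosθ + √(L² − r² sin²θ); with ω constant, a = ω²·d²x/dθ².
d²x/dθ² = −r cosθ − r²(cos2θ)/√u − r⁴ sin²2θ/(4u^{3/2}),  u = L² − r² sin²θ = 0.0705665 m².
Substituting r = 0.0701 m, L = 0.2733 m, θ = 113.6°: d²x/dθ² = +0.04046 m.
a = ω²·d²x/dθ² = (10.49)²·(+0.04046) = +4.4547 m/s²;  |a| = 4.4547 m/s².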